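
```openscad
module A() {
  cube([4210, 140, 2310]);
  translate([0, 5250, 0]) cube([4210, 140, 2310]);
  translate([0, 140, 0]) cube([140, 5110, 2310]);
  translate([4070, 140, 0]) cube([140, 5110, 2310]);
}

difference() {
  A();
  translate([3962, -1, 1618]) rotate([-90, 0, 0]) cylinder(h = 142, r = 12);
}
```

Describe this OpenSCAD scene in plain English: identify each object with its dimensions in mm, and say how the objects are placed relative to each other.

A is the wall frame of a small rectangular building: four walls, each 2310 mm tall and 140 mm thick, enclosing a footprint 4210 mm (x) by 5390 mm (y) outside-to-outside, with no floor or roof. The front and back walls (the −y and +y sides) span the full width; the two side walls fit between them.

The house frame has a circular hole of radius 12 mm through its front wall, centred at (x = 3962, z = 1618).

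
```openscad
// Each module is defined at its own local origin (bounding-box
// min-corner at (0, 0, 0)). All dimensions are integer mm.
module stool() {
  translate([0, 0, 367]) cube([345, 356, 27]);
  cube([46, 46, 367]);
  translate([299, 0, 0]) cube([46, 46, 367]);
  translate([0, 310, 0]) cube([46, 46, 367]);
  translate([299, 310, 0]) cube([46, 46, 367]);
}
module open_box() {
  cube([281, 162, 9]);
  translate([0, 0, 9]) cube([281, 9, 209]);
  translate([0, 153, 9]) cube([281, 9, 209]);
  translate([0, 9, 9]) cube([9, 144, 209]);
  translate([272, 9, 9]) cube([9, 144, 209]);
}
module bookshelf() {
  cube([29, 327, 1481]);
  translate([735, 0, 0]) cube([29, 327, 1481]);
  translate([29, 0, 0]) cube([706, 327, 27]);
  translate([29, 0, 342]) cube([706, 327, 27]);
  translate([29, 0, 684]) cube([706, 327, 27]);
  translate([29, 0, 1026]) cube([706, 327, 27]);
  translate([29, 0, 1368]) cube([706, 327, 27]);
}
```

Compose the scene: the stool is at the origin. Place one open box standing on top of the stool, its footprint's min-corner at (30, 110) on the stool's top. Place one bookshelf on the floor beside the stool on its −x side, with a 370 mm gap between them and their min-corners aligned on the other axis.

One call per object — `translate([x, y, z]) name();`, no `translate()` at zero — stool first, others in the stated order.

stool();
translate([30, 110, 394]) open_box();
translate([-1134, 0, 0]) bookshelf();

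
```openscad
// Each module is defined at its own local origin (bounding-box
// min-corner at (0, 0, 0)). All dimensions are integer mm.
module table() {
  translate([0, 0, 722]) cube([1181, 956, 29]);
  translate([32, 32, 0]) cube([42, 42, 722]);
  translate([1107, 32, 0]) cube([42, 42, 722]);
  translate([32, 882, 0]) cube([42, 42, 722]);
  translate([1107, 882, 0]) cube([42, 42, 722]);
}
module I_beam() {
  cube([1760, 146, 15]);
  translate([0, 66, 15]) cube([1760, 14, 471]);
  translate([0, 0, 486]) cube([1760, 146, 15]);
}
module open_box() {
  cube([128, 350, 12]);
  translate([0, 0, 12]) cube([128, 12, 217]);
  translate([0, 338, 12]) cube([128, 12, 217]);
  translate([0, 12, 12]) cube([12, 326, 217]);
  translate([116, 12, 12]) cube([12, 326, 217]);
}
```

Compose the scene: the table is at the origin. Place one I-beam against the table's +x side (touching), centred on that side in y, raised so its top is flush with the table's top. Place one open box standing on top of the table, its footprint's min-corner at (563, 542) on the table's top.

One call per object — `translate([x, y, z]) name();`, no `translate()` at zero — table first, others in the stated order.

table();
translate([1181, 405, 250]) I_beam();
translate([563, 542, 751]) open_box();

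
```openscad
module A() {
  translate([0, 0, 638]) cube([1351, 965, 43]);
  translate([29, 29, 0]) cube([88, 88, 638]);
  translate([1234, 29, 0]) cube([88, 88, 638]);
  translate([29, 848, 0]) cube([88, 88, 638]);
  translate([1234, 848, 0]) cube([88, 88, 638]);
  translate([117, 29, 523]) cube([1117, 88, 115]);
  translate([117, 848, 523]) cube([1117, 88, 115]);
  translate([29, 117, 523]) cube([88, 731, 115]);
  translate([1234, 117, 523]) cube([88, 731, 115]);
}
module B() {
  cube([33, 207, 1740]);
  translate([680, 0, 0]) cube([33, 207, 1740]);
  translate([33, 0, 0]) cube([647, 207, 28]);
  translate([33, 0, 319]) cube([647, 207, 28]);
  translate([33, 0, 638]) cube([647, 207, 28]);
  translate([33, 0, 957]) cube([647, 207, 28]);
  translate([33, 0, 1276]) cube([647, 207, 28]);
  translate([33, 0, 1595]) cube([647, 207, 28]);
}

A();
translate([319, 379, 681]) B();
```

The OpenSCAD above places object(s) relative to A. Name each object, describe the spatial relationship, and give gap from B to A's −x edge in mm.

The bookshelf's min-x is at 319; the table's min-x is 0; gap = 319 mm.

A is a table. B is a bookshelf. The bookshelf is on top of the table, centred. The gap from the bookshelf to the table's −x edge is 319 mm.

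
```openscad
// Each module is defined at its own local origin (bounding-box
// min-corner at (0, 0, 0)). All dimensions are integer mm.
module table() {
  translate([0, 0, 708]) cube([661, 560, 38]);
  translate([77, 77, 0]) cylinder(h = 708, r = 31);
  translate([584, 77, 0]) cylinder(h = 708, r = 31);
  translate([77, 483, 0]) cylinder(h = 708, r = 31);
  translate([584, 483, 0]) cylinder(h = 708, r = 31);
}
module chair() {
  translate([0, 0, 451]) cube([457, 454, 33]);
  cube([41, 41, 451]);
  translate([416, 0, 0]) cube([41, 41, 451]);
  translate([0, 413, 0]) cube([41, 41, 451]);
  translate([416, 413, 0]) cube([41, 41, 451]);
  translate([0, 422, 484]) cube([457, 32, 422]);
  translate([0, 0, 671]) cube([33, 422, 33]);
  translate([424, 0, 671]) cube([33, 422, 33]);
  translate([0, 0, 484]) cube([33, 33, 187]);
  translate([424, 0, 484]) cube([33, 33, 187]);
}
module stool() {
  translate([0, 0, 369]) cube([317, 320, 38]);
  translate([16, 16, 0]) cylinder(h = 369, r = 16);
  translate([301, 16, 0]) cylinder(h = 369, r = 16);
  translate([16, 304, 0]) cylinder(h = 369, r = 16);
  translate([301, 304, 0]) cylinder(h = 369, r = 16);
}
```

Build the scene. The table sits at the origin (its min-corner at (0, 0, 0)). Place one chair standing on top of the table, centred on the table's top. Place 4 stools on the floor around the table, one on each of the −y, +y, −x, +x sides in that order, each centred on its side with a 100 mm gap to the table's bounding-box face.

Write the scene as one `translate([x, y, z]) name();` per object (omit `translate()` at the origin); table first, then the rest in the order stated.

table();
translate([102, 53, 746]) chair();
translate([172, -420, 0]) stool();
translate([172, 660, 0]) stool();
translate([-417, 120, 0]) stool();
translate([761, 120, 0]) stool();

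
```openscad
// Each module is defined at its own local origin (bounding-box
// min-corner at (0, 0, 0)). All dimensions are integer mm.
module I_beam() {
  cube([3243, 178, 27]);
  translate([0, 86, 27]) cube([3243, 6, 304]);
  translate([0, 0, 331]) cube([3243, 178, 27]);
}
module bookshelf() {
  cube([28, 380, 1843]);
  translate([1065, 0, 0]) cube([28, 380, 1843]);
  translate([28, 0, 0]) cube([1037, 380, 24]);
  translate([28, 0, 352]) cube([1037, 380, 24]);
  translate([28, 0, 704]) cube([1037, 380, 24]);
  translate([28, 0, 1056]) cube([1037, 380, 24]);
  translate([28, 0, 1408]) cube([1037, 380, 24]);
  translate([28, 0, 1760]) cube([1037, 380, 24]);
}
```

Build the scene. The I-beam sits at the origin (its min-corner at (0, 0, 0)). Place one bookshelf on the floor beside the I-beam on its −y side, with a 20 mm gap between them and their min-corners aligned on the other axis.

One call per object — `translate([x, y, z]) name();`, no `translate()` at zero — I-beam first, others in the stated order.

I_beam();
translate([0, -400, 0]) bookshelf();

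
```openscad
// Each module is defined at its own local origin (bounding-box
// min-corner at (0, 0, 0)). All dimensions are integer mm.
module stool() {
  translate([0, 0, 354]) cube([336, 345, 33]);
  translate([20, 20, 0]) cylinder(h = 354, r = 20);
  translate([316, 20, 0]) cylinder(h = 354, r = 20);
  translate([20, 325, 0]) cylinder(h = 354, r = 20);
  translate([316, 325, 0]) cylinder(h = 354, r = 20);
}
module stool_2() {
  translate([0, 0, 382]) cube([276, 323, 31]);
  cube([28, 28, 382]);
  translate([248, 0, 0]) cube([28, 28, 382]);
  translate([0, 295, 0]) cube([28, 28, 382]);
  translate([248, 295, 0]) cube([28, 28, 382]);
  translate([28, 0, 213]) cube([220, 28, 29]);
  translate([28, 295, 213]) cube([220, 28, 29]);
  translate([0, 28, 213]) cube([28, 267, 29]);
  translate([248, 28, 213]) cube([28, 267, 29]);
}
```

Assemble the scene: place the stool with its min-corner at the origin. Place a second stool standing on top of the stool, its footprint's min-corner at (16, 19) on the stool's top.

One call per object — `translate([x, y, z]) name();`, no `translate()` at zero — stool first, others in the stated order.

stool();
translate([16, 19, 387]) stool_2();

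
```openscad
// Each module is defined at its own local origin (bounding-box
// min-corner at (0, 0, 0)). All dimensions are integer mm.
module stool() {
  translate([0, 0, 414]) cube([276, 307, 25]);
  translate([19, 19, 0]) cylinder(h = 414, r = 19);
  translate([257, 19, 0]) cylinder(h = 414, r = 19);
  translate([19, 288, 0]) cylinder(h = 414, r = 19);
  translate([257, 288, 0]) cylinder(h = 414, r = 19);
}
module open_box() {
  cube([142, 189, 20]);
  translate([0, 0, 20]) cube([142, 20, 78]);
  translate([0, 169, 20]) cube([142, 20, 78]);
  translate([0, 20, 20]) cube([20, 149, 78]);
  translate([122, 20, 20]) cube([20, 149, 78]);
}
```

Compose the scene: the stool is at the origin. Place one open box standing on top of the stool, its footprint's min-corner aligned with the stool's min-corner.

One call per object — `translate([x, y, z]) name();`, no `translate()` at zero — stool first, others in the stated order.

stool();
translate([0, 0, 439]) open_box();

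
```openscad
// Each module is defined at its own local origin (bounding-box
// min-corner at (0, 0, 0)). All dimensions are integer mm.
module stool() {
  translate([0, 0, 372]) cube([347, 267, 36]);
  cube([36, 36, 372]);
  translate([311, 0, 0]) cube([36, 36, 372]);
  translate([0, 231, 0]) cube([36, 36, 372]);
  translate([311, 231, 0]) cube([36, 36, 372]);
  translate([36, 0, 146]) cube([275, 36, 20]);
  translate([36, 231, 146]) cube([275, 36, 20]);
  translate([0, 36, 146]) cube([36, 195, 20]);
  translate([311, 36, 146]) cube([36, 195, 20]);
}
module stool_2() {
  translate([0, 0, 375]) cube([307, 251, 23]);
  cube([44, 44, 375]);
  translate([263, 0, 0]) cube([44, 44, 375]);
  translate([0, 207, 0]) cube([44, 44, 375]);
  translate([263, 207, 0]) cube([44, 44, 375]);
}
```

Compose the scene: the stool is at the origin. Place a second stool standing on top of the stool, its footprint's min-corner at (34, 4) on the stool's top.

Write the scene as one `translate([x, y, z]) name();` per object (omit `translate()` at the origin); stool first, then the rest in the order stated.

stool();
translate([34, 4, 408]) stool_2();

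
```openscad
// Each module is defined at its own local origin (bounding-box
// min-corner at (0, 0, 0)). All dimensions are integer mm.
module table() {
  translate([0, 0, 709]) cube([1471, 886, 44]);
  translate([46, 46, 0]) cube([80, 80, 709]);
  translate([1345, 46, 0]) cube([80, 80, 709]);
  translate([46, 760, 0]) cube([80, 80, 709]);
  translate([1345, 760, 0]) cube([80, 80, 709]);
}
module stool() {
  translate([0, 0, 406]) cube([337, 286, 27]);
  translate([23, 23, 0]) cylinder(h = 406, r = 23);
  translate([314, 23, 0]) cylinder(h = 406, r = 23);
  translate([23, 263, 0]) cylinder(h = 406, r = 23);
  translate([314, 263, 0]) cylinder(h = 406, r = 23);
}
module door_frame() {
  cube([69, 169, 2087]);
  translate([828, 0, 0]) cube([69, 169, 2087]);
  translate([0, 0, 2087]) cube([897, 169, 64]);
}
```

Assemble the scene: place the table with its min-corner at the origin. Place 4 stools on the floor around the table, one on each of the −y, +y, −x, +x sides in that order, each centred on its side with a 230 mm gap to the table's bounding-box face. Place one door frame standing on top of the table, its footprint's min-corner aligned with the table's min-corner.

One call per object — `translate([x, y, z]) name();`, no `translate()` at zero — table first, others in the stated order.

table();
translate([567, -516, 0]) stool();
translate([567, 1116, 0]) stool();
translate([-567, 300, 0]) stool();
translate([1701, 300, 0]) stool();
translate([0, 0, 753]) door_frame();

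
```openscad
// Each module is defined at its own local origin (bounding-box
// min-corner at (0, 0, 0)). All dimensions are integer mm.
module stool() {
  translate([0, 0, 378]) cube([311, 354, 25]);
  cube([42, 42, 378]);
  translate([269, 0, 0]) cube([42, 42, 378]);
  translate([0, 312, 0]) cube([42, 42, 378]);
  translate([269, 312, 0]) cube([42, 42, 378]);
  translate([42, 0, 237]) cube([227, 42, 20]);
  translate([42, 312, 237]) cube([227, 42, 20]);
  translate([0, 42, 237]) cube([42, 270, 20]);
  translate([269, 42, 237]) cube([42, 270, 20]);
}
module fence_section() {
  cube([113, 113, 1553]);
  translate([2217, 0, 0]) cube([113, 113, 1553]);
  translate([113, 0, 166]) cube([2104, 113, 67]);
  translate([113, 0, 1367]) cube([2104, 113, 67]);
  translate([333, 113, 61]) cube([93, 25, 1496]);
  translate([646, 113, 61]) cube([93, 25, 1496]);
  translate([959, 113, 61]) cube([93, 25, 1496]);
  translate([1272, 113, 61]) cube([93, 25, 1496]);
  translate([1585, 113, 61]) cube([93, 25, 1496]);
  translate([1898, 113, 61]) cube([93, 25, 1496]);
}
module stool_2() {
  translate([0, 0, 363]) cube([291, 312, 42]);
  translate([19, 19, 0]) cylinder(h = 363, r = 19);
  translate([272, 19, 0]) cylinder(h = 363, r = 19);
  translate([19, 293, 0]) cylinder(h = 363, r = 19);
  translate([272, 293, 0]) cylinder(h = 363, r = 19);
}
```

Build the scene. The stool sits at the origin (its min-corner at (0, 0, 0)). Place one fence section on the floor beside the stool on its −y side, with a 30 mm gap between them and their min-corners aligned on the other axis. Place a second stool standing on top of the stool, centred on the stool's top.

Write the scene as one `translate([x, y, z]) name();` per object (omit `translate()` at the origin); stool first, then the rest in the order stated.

stool();
translate([0, -168, 0]) fence_section();
translate([10, 21, 403]) stool_2();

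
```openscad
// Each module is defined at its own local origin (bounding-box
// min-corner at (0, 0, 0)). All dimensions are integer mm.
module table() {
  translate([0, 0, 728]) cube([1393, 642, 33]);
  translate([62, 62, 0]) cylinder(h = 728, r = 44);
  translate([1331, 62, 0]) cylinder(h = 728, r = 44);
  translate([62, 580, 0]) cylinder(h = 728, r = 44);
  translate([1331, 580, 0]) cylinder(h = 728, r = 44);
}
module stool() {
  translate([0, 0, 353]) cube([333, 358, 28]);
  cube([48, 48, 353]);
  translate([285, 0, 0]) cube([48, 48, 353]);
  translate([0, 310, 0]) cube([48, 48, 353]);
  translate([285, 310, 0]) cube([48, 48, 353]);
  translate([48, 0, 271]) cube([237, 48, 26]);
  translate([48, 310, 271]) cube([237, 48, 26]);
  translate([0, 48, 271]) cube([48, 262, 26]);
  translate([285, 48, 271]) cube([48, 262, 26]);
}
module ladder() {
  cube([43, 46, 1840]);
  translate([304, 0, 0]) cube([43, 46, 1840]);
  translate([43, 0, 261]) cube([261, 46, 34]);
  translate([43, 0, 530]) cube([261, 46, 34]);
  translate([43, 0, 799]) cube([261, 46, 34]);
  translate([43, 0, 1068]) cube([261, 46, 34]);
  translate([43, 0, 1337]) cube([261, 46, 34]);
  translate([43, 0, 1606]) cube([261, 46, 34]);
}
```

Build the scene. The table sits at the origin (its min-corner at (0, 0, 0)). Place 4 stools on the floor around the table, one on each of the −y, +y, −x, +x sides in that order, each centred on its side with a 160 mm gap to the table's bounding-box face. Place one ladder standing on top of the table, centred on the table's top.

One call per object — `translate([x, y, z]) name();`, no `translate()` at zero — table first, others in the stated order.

table();
translate([530, -518, 0]) stool();
translate([530, 802, 0]) stool();
translate([-493, 142, 0]) stool();
translate([1553, 142, 0]) stool();
translate([523, 298, 761]) ladder();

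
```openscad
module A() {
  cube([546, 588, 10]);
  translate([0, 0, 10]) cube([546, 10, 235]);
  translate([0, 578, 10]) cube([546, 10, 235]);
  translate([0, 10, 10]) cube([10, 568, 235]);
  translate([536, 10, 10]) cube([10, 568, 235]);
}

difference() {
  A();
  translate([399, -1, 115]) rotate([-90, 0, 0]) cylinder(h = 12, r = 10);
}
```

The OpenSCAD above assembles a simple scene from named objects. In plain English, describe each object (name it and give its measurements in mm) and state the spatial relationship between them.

A is an open-topped rectangular box: outside dimensions 546×588×245 mm, with a uniform wall and base thickness of 10 mm. The base is a full 546×588 slab on the floor; four walls sit on top of the base. The front and back walls (the −y and +y sides) span the full width; the two side walls fit between them.

The open box has a circular hole of radius 10 mm through its front wall, centred at (x = 399, z = 115).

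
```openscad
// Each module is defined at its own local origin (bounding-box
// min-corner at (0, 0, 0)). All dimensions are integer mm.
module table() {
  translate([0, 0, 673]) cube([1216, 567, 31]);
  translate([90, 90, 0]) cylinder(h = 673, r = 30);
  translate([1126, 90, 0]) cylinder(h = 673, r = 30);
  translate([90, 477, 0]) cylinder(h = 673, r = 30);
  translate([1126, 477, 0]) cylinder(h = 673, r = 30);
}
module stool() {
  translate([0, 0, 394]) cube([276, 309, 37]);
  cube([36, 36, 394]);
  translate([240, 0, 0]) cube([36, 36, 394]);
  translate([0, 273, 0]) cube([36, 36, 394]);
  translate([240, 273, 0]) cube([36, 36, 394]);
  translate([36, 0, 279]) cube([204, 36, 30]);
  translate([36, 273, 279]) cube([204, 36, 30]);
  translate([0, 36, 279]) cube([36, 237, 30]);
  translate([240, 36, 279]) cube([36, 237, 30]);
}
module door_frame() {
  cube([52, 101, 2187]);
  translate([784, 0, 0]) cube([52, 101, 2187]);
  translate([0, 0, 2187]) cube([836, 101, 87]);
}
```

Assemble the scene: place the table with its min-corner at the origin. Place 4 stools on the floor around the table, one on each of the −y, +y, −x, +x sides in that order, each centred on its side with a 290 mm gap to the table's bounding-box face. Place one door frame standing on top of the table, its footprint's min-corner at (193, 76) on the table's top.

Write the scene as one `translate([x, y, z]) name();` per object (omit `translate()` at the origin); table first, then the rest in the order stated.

table();
translate([470, -599, 0]) stool();
translate([470, 857, 0]) stool();
translate([-566, 129, 0]) stool();
translate([1506, 129, 0]) stool();
translate([193, 76, 704]) door_frame();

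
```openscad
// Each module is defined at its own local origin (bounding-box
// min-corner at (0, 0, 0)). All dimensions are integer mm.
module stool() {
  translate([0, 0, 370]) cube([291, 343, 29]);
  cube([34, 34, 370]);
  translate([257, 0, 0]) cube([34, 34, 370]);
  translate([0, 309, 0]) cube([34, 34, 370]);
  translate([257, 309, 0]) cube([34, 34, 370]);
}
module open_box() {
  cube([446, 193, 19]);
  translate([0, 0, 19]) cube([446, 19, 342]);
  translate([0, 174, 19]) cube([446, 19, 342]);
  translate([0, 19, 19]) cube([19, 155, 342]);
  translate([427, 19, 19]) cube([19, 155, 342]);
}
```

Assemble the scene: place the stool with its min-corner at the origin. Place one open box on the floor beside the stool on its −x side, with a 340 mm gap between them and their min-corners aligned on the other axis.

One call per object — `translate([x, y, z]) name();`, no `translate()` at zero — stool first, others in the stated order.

stool();
translate([-786, 0, 0]) open_box();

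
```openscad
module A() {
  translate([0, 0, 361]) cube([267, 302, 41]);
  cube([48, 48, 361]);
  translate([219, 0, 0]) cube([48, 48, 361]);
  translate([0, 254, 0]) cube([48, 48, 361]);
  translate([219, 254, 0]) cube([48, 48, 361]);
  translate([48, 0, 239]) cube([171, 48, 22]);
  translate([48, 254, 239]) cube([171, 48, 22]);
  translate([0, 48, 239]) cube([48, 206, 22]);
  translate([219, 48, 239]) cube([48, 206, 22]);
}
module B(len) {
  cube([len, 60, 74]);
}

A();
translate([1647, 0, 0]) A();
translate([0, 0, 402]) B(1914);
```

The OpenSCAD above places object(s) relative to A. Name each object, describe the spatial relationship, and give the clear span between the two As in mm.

A is a stool. B is a beam. A beam spans the tops of two stools. The clear span between the two stools is 1380 mm.

Second stool starts at x = 1647; first ends at x = 267; clear span = 1647 − 267 = 1380 mm.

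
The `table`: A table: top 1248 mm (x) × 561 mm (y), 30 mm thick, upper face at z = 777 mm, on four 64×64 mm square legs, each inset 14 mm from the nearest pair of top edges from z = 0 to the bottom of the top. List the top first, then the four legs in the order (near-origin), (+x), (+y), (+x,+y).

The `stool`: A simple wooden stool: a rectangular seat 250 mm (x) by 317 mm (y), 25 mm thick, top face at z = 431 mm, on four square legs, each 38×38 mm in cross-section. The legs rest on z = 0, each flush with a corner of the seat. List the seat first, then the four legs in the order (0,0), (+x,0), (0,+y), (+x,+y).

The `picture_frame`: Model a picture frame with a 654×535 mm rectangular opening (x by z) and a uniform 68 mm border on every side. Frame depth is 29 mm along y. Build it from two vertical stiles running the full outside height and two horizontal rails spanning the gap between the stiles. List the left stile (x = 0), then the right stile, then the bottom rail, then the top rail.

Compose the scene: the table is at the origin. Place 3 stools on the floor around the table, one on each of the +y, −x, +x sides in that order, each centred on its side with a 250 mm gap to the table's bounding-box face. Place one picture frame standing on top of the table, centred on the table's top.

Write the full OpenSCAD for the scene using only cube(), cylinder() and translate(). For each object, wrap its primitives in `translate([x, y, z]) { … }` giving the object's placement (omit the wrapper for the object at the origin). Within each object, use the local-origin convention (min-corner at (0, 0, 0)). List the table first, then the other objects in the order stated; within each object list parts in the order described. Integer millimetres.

translate([0, 0, 747]) cube([1248, 561, 30]);
translate([14, 14, 0]) cube([64, 64, 747]);
translate([1170, 14, 0]) cube([64, 64, 747]);
translate([14, 483, 0]) cube([64, 64, 747]);
translate([1170, 483, 0]) cube([64, 64, 747]);
translate([499, 811, 0]) {
  translate([0, 0, 406]) cube([250, 317, 25]);
  cube([38, 38, 406]);
  translate([212, 0, 0]) cube([38, 38, 406]);
  translate([0, 279, 0]) cube([38, 38, 406]);
  translate([212, 279, 0]) cube([38, 38, 406]);
}
translate([-500, 122, 0]) {
  translate([0, 0, 406]) cube([250, 317, 25]);
  cube([38, 38, 406]);
  translate([212, 0, 0]) cube([38, 38, 406]);
  translate([0, 279, 0]) cube([38, 38, 406]);
  translate([212, 279, 0]) cube([38, 38, 406]);
}
translate([1498, 122, 0]) {
  translate([0, 0, 406]) cube([250, 317, 25]);
  cube([38, 38, 406]);
  translate([212, 0, 0]) cube([38, 38, 406]);
  translate([0, 279, 0]) cube([38, 38, 406]);
  translate([212, 279, 0]) cube([38, 38, 406]);
}
translate([229, 266, 777]) {
  cube([68, 29, 671]);
  translate([722, 0, 0]) cube([68, 29, 671]);
  translate([68, 0, 0]) cube([654, 29, 68]);
  translate([68, 0, 603]) cube([654, 29, 68]);
}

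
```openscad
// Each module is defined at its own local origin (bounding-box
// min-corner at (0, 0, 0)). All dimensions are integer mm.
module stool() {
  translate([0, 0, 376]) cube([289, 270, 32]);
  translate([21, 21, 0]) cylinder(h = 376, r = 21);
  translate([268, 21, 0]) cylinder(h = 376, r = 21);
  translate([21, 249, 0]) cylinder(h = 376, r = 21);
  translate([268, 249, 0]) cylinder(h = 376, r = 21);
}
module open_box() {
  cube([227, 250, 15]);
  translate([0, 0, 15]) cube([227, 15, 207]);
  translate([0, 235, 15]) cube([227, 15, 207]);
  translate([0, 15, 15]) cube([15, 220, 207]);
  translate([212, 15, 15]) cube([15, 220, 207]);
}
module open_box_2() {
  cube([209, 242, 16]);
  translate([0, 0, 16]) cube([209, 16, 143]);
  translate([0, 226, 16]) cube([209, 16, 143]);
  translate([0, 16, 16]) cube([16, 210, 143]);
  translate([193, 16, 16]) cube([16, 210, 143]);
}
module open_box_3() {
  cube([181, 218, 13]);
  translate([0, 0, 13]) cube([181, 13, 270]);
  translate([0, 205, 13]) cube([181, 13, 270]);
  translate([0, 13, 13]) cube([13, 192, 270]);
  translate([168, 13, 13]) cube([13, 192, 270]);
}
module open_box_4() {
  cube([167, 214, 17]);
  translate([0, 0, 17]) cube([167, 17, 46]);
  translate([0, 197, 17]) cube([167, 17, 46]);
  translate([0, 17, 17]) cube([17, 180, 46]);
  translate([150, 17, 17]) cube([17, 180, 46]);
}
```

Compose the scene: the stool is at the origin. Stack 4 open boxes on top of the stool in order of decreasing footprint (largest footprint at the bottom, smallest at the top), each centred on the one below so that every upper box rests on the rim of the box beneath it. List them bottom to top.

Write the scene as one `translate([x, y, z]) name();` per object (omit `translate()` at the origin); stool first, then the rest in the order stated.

stool();
translate([31, 10, 408]) open_box();
translate([40, 14, 630]) open_box_2();
translate([54, 26, 789]) open_box_3();
translate([61, 28, 1072]) open_box_4();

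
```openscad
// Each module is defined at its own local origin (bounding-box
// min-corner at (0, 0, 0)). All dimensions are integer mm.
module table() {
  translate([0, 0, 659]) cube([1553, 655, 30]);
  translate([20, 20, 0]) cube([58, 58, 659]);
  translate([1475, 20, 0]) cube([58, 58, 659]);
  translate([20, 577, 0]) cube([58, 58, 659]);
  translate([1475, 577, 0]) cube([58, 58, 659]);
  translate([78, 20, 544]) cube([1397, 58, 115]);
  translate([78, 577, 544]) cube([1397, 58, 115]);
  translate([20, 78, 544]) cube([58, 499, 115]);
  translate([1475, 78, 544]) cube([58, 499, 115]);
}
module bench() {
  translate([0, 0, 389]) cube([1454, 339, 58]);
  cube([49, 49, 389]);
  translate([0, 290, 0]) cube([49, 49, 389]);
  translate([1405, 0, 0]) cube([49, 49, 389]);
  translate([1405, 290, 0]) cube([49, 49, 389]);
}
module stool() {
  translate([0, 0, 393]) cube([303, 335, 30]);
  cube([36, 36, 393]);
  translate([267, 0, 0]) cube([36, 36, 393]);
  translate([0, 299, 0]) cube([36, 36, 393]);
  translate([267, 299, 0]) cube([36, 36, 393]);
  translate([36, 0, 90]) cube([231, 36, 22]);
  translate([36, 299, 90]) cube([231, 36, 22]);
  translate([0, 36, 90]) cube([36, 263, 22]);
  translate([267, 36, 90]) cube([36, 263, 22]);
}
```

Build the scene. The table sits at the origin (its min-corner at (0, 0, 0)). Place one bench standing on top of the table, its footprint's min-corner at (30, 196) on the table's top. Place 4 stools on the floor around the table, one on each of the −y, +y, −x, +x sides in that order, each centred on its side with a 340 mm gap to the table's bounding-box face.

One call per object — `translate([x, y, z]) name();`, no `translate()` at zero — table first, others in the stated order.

table();
translate([30, 196, 689]) bench();
translate([625, -675, 0]) stool();
translate([625, 995, 0]) stool();
translate([-643, 160, 0]) stool();
translate([1893, 160, 0]) stool();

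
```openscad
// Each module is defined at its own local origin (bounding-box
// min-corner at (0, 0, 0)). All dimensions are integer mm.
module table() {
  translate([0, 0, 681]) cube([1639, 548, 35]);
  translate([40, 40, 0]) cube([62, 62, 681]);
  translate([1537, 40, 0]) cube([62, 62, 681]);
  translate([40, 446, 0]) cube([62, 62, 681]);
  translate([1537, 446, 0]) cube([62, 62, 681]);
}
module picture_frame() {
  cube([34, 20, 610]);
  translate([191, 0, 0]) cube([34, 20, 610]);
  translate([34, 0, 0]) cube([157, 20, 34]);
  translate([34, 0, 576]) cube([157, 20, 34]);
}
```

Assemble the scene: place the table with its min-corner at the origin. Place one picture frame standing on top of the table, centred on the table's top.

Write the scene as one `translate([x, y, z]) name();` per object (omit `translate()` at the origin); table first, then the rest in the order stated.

table();
translate([707, 264, 716]) picture_frame();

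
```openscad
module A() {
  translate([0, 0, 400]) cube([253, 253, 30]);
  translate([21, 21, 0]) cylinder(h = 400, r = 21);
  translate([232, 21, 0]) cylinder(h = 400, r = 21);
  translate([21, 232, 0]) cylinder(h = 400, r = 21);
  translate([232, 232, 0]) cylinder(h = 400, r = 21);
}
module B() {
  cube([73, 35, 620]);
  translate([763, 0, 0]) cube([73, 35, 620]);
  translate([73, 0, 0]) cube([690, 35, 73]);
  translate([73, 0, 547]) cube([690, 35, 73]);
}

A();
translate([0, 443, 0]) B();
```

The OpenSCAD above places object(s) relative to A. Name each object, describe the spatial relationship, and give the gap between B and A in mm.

The picture frame's nearest face is 190 mm from the stool's +y face.

A is a stool. B is a picture frame. The picture frame is on the floor beside the stool on its +y side. The gap between the picture frame and the stool is 190 mm.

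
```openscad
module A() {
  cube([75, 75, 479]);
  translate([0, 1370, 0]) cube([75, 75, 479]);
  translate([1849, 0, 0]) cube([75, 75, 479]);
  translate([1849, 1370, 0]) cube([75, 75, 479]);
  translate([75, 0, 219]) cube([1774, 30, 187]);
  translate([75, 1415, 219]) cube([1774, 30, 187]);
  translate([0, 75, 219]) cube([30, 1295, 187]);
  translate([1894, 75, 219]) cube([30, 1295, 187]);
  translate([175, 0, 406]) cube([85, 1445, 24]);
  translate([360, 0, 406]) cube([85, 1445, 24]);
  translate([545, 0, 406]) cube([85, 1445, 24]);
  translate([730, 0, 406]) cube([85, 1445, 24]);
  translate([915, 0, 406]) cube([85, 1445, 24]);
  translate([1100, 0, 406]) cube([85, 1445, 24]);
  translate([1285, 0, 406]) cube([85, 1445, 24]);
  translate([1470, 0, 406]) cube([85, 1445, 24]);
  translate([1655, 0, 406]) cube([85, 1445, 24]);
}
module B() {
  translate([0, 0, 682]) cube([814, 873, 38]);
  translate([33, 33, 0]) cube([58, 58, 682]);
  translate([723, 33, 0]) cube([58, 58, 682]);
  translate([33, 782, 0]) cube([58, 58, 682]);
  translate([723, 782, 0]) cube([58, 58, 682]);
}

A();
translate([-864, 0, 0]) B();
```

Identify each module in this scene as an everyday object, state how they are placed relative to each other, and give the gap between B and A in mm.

A is a bed frame. B is a table. The table is on the floor beside the bed frame on its −x side. The gap between the table and the bed frame is 50 mm.

The table's nearest face is 50 mm from the bed frame's −x face.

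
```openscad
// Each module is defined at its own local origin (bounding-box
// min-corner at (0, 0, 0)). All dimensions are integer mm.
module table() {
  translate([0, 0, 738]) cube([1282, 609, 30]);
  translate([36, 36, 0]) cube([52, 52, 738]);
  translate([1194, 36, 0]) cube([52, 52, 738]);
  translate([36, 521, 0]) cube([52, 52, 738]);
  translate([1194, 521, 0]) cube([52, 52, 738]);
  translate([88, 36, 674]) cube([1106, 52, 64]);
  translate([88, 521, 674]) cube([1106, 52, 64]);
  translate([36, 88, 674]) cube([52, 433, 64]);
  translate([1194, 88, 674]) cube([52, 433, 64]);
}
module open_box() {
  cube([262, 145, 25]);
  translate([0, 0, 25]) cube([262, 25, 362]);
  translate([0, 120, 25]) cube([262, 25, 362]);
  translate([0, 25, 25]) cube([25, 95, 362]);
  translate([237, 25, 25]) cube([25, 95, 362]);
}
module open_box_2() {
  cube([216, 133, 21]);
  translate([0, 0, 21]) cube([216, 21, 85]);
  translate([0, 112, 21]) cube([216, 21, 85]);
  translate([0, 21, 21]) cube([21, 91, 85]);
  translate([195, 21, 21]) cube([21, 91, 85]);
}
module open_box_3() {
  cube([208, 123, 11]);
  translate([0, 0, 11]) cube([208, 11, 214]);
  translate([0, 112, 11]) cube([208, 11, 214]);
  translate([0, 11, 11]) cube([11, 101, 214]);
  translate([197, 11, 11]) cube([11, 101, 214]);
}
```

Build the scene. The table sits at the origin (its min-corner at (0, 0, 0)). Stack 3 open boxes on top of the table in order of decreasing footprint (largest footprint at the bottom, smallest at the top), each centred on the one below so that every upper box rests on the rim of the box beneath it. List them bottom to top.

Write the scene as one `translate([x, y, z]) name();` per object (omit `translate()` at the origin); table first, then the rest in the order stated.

table();
translate([510, 232, 768]) open_box();
translate([533, 238, 1155]) open_box_2();
translate([537, 243, 1261]) open_box_3();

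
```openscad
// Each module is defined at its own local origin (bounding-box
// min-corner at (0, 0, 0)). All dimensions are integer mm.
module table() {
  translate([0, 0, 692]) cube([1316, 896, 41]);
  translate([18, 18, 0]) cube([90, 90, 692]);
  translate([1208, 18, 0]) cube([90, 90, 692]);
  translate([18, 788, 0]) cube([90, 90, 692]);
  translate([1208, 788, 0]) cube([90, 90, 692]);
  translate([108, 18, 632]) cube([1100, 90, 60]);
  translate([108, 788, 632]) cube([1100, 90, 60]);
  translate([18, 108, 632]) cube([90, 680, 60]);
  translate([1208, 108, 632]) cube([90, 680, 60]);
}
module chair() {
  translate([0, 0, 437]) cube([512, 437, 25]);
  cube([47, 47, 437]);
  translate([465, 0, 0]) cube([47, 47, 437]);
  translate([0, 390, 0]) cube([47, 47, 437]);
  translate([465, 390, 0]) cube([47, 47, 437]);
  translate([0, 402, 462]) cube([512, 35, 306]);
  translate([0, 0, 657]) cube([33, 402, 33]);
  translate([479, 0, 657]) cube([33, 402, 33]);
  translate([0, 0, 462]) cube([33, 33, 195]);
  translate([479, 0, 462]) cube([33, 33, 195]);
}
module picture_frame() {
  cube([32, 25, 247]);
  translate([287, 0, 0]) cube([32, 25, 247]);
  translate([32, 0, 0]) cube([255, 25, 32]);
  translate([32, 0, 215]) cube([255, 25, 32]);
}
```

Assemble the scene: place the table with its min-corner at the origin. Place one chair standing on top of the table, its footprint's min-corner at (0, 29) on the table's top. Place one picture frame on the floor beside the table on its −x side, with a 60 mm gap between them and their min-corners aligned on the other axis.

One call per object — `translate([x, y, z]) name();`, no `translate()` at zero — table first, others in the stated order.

table();
translate([0, 29, 733]) chair();
translate([-379, 0, 0]) picture_frame();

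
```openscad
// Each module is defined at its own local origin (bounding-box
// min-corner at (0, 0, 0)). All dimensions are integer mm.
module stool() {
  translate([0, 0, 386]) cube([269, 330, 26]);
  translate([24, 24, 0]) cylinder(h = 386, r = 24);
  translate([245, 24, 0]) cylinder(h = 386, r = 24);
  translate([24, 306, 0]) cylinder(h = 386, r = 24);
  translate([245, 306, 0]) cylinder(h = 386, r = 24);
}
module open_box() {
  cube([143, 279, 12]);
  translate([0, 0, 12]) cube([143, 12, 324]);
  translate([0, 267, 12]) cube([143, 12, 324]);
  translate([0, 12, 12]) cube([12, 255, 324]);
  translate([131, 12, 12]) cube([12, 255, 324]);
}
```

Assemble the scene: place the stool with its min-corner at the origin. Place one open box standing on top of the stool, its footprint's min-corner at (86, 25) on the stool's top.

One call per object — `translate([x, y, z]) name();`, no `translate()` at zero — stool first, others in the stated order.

stool();
translate([86, 25, 412]) open_box();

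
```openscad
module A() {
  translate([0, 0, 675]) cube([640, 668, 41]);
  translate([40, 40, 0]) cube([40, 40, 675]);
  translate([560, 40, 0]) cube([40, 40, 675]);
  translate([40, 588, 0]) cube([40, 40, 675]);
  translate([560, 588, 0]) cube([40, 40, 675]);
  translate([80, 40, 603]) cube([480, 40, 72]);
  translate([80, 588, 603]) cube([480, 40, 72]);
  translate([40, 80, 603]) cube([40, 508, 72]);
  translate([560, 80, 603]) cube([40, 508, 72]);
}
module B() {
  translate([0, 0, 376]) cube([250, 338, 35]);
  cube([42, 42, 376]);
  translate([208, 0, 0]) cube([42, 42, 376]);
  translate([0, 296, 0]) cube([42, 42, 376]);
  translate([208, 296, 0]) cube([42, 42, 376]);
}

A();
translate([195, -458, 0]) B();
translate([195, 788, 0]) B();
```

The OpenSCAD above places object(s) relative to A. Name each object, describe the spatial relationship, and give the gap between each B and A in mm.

A is a table. B is a stool. Two stools sit around the table at the −y, +y sides. The gap between each stool and the table is 120 mm.

Each stool's nearest face is 120 mm from the table's bounding box.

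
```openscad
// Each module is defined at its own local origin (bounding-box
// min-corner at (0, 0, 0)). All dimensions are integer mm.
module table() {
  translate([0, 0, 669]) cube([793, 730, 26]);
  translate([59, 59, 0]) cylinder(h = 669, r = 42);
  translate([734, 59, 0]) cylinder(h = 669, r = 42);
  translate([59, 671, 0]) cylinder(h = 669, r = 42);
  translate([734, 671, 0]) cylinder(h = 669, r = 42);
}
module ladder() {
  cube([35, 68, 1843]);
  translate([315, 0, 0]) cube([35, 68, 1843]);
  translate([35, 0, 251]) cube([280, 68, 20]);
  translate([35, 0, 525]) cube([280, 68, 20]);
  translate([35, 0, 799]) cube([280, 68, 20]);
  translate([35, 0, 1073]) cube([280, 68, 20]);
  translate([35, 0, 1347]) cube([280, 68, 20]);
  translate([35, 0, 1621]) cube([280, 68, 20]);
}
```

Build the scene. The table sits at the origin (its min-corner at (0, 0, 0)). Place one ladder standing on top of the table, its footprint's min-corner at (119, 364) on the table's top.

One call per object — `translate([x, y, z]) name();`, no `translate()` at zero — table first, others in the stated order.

table();
translate([119, 364, 695]) ladder();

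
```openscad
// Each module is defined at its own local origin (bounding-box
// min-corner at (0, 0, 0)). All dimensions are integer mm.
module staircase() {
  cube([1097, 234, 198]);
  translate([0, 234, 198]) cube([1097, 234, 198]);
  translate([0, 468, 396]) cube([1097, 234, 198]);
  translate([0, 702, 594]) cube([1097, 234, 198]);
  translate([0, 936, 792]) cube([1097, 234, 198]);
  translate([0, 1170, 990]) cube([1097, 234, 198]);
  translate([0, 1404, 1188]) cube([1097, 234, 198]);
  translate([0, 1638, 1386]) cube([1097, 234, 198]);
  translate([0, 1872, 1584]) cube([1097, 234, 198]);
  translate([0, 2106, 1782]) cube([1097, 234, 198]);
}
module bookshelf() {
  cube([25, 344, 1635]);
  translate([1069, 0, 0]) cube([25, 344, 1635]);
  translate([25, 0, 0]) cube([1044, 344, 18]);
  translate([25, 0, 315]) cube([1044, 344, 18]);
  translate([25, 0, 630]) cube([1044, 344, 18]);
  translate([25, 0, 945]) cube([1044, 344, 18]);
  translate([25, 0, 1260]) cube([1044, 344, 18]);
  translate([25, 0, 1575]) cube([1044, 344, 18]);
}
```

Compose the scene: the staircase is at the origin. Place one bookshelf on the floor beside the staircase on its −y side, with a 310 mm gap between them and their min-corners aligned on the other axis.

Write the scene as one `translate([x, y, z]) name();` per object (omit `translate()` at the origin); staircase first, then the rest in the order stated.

staircase();
translate([0, -654, 0]) bookshelf();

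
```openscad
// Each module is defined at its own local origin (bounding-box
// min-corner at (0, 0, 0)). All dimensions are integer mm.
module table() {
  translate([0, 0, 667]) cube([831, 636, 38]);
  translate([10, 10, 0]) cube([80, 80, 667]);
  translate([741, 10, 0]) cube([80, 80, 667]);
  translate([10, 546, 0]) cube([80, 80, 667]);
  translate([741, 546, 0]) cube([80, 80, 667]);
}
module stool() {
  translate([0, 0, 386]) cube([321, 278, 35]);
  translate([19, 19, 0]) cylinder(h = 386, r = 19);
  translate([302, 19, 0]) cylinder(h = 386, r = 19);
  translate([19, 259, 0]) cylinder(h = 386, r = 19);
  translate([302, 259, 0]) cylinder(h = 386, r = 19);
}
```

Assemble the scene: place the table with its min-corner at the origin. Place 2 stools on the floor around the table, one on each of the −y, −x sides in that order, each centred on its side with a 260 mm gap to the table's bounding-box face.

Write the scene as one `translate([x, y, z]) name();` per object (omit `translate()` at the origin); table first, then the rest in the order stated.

table();
translate([255, -538, 0]) stool();
translate([-581, 179, 0]) stool();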